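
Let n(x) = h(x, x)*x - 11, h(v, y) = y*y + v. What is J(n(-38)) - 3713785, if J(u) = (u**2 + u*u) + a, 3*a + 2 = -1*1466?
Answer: 17123217503/3 ≈ 5.7077e+9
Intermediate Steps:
h(v, y) = v + y**2 (h(v, y) = y**2 + v = v + y**2)
a = -1468/3 (a = -2/3 + (-1*1466)/3 = -2/3 + (1/3)*(-1466) = -2/3 - 1466/3 = -1468/3 ≈ -489.33)
n(x) = -11 + x*(x + x**2) (n(x) = (x + x**2)*x - 11 = x*(x + x**2) - 11 = -11 + x*(x + x**2))
J(u) = -1468/3 + 2*u**2 (J(u) = (u**2 + u*u) - 1468/3 = (u**2 + u**2) - 1468/3 = 2*u**2 - 1468/3 = -1468/3 + 2*u**2)
J(n(-38)) - 3713785 = (-1468/3 + 2*(-11 + (-38)**2*(1 - 38))**2) - 3713785 = (-1468/3 + 2*(-11 + 1444*(-37))**2) - 3713785 = (-1468/3 + 2*(-11 - 53428)**2) - 3713785 = (-1468/3 + 2*(-53439)**2) - 3713785 = (-1468/3 + 2*2855726721) - 3713785 = (-1468/3 + 5711453442) - 3713785 = 17134358858/3 - 3713785 = 17123217503/3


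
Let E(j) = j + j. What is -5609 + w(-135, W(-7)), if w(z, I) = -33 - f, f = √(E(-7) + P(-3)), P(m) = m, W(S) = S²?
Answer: -5642 - I*√17 ≈ -5642.0 - 4.1231*I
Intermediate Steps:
E(j) = 2*j
f = I*√17 (f = √(2*(-7) - 3) = √(-14 - 3) = √(-17) = I*√17 ≈ 4.1231*I)
w(z, I) = -33 - I*√17
-5609 + w(-135, W(-7)) = -5609 + (-33 - I*√17) = -5642 - I*√17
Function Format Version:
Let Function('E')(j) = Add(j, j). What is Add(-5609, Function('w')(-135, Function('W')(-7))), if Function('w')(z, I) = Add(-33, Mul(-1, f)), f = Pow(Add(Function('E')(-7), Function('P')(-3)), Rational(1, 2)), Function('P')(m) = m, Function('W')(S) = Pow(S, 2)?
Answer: Add(-5642, Mul(-1, I, Pow(17, Rational(1, 2)))) ≈ Add(-5642.0, Mul(-4.1231, I))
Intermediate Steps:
Function('E')(j) = Mul(2, j)
f = Mul(I, Pow(17, Rational(1, 2))) (f = Pow(Add(Mul(2, -7), -3), Rational(1, 2)) = Pow(Add(-14, -3), Rational(1, 2)) = Pow(-17, Rational(1, 2)) = Mul(I, Pow(17, Rational(1, 2))) ≈ Mul(4.1231, I))
Function('w')(z, I) = Add(-33, Mul(-1, I, Pow(17, Rational(1, 2)))) (Function('w')(z, I) = Add(-33, Mul(-1, Mul(I, Pow(17, Rational(1, 2))))) = Add(-33, Mul(-1, I, Pow(17, Rational(1, 2)))))
Add(-5609, Function('w')(-135, Function('W')(-7))) = Add(-5609, Add(-33, Mul(-1, I, Pow(17, Rational(1, 2))))) = Add(-5642, Mul(-1, I, Pow(17, Rational(1, 2))))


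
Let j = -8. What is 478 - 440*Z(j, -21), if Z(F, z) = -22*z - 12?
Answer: -197522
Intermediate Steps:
Z(F, z) = -12 - 22*z
478 - 440*Z(j, -21) = 478 - 440*(-12 - 22*(-21)) = 478 - 440*(-12 + 462) = 478 - 440*450 = 478 - 198000 = -197522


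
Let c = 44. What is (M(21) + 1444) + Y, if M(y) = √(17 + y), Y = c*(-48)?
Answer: -668 + √38 ≈ -661.84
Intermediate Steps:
Y = -2112 (Y = 44*(-48) = -2112)
(M(21) + 1444) + Y = (√(17 + 21) + 1444) - 2112 = (√38 + 1444) - 2112 = (1444 + √38) - 2112 = -668 + √38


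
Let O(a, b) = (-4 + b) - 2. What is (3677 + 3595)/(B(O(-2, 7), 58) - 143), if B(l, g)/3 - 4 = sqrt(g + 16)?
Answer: -952632/16495 - 21816*sqrt(74)/16495 ≈ -69.130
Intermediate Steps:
O(a, b) = -6 + b
B(l, g) = 12 + 3*sqrt(16 + g) (B(l, g) = 12 + 3*sqrt(g + 16) = 12 + 3*sqrt(16 + g))
(3677 + 3595)/(B(O(-2, 7), 58) - 143) = (3677 + 3595)/((12 + 3*sqrt(16 + 58)) - 143) = 7272/((12 + 3*sqrt(74)) - 143) = 7272/(-131 + 3*sqrt(74))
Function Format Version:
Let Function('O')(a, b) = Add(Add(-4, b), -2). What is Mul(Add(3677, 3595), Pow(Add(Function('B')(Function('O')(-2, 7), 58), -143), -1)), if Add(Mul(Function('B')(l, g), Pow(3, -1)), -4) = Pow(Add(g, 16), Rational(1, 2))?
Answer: Add(Rational(-952632, 16495), Mul(Rational(-21816, 16495), Pow(74, Rational(1, 2)))) ≈ -69.130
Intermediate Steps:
Function('O')(a, b) = Add(-6, b)
Function('B')(l, g) = Add(12, Mul(3, Pow(Add(16, g), Rational(1, 2)))) (Function('B')(l, g) = Add(12, Mul(3, Pow(Add(g, 16), Rational(1, 2)))) = Add(12, Mul(3, Pow(Add(16, g), Rational(1, 2)))))
Mul(Add(3677, 3595), Pow(Add(Function('B')(Function('O')(-2, 7), 58), -143), -1)) = Mul(Add(3677, 3595), Pow(Add(Add(12, Mul(3, Pow(Add(16, 58), Rational(1, 2)))), -143), -1)) = Mul(7272, Pow(Add(Add(12, Mul(3, Pow(74, Rational(1, 2)))), -143), -1)) = Mul(7272, Pow(Add(-131, Mul(3, Pow(74, Rational(1, 2)))), -1))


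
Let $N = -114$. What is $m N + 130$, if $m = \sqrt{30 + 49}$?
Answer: $130 - 114 \sqrt{79} \approx -883.25$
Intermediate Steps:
$m = \sqrt{79} \approx 8.8882$
$m N + 130 = \sqrt{79} \left(-114\right) + 130 = - 114 \sqrt{79} + 130 = 130 - 114 \sqrt{79}$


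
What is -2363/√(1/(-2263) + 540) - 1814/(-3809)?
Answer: 1814/3809 - 2363*√2765428997/1222019 ≈ -101.21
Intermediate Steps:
-2363/√(1/(-2263) + 540) - 1814/(-3809) = -2363/√(-1/2263 + 540) - 1814*(-1/3809) = -2363*√2765428997/1222019 + 1814/3809 = 1814/3809 - 2363*√2765428997/1222019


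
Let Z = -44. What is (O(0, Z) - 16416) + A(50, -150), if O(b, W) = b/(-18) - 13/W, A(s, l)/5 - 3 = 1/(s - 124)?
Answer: -26700457/1628 ≈ -16401.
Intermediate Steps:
A(s, l) = 15 + 5/(-124 + s) (A(s, l) = 15 + 5/(s - 124) = 15 + 5/(-124 + s))
O(b, W) = -13/W - b/18 (O(b, W) = b*(-1/18) - 13/W = -b/18 - 13/W = -13/W - b/18)
(O(0, Z) - 16416) + A(50, -150) = ((-13/(-44) - 1/18*0) - 16416) + 5*(-371 + 3*50)/(-124 + 50) = ((-13*(-1/44) + 0) - 16416) + 5*(-371 + 150)/(-74) = ((13/44 + 0) - 16416) + 5*(-1/74)*(-221) = (13/44 - 16416) + 1105/74 = -722291/44 + 1105/74 = -26700457/1628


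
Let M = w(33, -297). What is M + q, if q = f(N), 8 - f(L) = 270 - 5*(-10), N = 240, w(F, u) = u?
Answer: -609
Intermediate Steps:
f(L) = -312 (f(L) = 8 - (270 - 5*(-10)) = 8 - (270 - 1*(-50)) = 8 - (270 + 50) = 8 - 1*320 = 8 - 320 = -312)
q = -312
M = -297
M + q = -297 - 312 = -609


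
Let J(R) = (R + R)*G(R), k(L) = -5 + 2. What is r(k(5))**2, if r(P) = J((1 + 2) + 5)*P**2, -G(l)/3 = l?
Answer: 11943936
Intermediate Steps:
G(l) = -3*l
k(L) = -3
J(R) = -6*R**2 (J(R) = (R + R)*(-3*R) = (2*R)*(-3*R) = -6*R**2)
r(P) = -384*P**2 (r(P) = (-6*((1 + 2) + 5)**2)*P**2 = (-6*(3 + 5)**2)*P**2 = (-6*8**2)*P**2 = (-6*64)*P**2 = -384*P**2)
r(k(5))**2 = (-384*(-3)**2)**2 = (-384*9)**2 = (-3456)**2 = 11943936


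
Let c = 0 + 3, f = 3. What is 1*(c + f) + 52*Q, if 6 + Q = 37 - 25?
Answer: 318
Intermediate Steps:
Q = 6 (Q = -6 + (37 - 25) = -6 + 12 = 6)
c = 3
1*(c + f) + 52*Q = 1*(3 + 3) + 52*6 = 1*6 + 312 = 6 + 312 = 318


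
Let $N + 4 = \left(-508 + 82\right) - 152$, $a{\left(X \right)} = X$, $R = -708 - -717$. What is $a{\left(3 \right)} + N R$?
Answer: $-5235$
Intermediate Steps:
$R = 9$ ($R = -708 + 717 = 9$)
$N = -582$ ($N = -4 + \left(\left(-508 + 82\right) - 152\right) = -4 - 578 = -582$)
$a{\left(3 \right)} + N R = 3 - 5238 = -5235$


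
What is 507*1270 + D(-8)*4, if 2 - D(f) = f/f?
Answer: 643894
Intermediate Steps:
D(f) = 1 (D(f) = 2 - f/f = 2 - 1*1 = 2 - 1 = 1)
507*1270 + D(-8)*4 = 507*1270 + 1*4 = 643890 + 4 = 643894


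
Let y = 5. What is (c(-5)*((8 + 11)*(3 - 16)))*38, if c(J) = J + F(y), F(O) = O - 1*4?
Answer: 37544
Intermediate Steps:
F(O) = -4 + O (F(O) = O - 4 = -4 + O)
c(J) = 1 + J (c(J) = J + (-4 + 5) = J + 1 = 1 + J)
(c(-5)*((8 + 11)*(3 - 16)))*38 = ((1 - 5)*((8 + 11)*(3 - 16)))*38 = -76*(-13)*38 = -4*(-247)*38 = 988*38 = 37544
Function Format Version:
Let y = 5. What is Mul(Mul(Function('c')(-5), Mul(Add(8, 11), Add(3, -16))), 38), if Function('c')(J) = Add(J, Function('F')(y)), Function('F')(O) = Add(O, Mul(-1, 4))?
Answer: 37544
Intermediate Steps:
Function('F')(O) = Add(-4, O) (Function('F')(O) = Add(O, -4) = Add(-4, O))
Function('c')(J) = Add(1, J) (Function('c')(J) = Add(J, Add(-4, 5)) = Add(J, 1) = Add(1, J))
Mul(Mul(Function('c')(-5), Mul(Add(8, 11), Add(3, -16))), 38) = Mul(Mul(Add(1, -5), Mul(Add(8, 11), Add(3, -16))), 38) = Mul(Mul(-4, Mul(19, -13)), 38) = Mul(Mul(-4, -247), 38) = Mul(988, 38) = 37544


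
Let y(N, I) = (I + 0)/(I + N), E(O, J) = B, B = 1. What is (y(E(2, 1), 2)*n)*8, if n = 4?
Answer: 64/3 ≈ 21.333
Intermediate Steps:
E(O, J) = 1
y(N, I) = I/(I + N)
(y(E(2, 1), 2)*n)*8 = ((2/(2 + 1))*4)*8 = ((2/3)*4)*8 = ((2*(⅓))*4)*8 = ((⅔)*4)*8 = (8/3)*8 = 64/3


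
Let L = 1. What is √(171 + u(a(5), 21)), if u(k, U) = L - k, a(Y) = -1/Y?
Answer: √4305/5 ≈ 13.122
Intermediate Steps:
u(k, U) = 1 - k
√(171 + u(a(5), 21)) = √(171 + (1 - (-1)/5)) = √(171 + (1 - 1*(-⅕))) = √(171 + (1 + ⅕)) = √(171 + 6/5) = √(861/5) = √4305/5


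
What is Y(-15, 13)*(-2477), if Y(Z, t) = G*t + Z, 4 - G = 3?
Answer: 4954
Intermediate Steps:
G = 1 (G = 4 - 1*3 = 4 - 3 = 1)
Y(Z, t) = Z + t (Y(Z, t) = 1*t + Z = t + Z = Z + t)
Y(-15, 13)*(-2477) = (-15 + 13)*(-2477) = -2*(-2477) = 4954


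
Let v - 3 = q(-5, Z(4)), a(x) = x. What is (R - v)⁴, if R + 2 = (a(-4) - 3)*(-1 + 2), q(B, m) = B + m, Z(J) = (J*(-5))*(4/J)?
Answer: 28561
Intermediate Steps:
Z(J) = -20 (Z(J) = (-5*J)*(4/J) = -20)
v = -22 (v = 3 + (-5 - 20) = 3 - 25 = -22)
R = -9 (R = -2 + (-4 - 3)*(-1 + 2) = -2 - 7*1 = -2 - 7 = -9)
(R - v)⁴ = (-9 - 1*(-22))⁴ = (-9 + 22)⁴ = 13⁴ = 28561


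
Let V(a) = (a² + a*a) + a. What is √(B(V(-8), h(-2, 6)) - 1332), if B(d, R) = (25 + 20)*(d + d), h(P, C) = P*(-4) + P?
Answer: 6*√263 ≈ 97.304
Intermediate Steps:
h(P, C) = -3*P (h(P, C) = -4*P + P = -3*P)
V(a) = a + 2*a² (V(a) = (a² + a²) + a = 2*a² + a = a + 2*a²)
B(d, R) = 90*d (B(d, R) = 45*(2*d) = 90*d)
√(B(V(-8), h(-2, 6)) - 1332) = √(90*(-8*(1 + 2*(-8))) - 1332) = √(90*(-8*(1 - 16)) - 1332) = √(90*(-8*(-15)) - 1332) = √(90*120 - 1332) = √(10800 - 1332) = √9468 = 6*√263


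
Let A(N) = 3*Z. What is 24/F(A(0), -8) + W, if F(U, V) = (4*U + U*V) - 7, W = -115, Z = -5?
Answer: -6071/53 ≈ -114.55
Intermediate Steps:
A(N) = -15 (A(N) = 3*(-5) = -15)
F(U, V) = -7 + 4*U + U*V
24/F(A(0), -8) + W = 24/(-7 + 4*(-15) - 15*(-8)) - 115 = 24/(-7 - 60 + 120) - 115 = 24/53 - 115 = -6071/53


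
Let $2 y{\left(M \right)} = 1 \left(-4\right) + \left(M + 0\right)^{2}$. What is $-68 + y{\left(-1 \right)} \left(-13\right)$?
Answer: $- \frac{97}{2} \approx -48.5$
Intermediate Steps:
$y{\left(M \right)} = -2 + \frac{M^{2}}{2}$ ($y{\left(M \right)} = \frac{1 \left(-4\right) + \left(M + 0\right)^{2}}{2} = \frac{-4 + M^{2}}{2} = -2 + \frac{M^{2}}{2}$)
$-68 + y{\left(-1 \right)} \left(-13\right) = -68 + \left(-2 + \frac{\left(-1\right)^{2}}{2}\right) \left(-13\right) = -68 + \left(-2 + \frac{1}{2} \cdot 1\right) \left(-13\right) = -68 + \left(-2 + \frac{1}{2}\right) \left(-13\right) = -68 - - \frac{39}{2} = -68 + \frac{39}{2} = - \frac{97}{2}$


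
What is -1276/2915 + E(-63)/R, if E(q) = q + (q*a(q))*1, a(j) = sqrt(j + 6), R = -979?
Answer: -96869/259435 + 63*I*sqrt(57)/979 ≈ -0.37338 + 0.48584*I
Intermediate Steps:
a(j) = sqrt(6 + j)
E(q) = q + q*sqrt(6 + q) (E(q) = q + (q*sqrt(6 + q))*1 = q + q*sqrt(6 + q))
-1276/2915 + E(-63)/R = -1276/2915 - 63*(1 + sqrt(6 - 63))/(-979) = -1276*1/2915 - 63*(1 + sqrt(-57))*(-1/979) = -116/265 - 63*(1 + I*sqrt(57))*(-1/979) = -116/265 + (-63 - 63*I*sqrt(57))*(-1/979) = -116/265 + (63/979 + 63*I*sqrt(57)/979) = -96869/259435 + 63*I*sqrt(57)/979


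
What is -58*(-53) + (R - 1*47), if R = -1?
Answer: 3026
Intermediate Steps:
-58*(-53) + (R - 1*47) = -58*(-53) + (-1 - 1*47) = 3074 + (-1 - 47) = 3074 - 48 = 3026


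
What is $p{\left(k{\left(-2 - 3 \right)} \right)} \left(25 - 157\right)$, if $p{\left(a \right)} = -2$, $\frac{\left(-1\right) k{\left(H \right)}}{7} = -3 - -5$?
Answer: $264$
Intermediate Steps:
$k{\left(H \right)} = -14$ ($k{\left(H \right)} = - 7 \left(-3 - -5\right) = - 7 \left(-3 + 5\right) = \left(-7\right) 2 = -14$)
$p{\left(k{\left(-2 - 3 \right)} \right)} \left(25 - 157\right) = - 2 \left(25 - 157\right) = \left(-2\right) \left(-132\right) = 264$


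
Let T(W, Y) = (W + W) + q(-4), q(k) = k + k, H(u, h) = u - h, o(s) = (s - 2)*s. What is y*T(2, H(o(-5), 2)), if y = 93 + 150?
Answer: -972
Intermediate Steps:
o(s) = s*(-2 + s) (o(s) = (-2 + s)*s = s*(-2 + s))
y = 243
q(k) = 2*k
T(W, Y) = -8 + 2*W (T(W, Y) = (W + W) + 2*(-4) = 2*W - 8 = -8 + 2*W)
y*T(2, H(o(-5), 2)) = 243*(-8 + 2*2) = 243*(-8 + 4) = 243*(-4) = -972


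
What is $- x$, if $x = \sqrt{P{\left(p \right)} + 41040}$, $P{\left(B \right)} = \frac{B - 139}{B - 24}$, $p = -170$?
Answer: $- \frac{\sqrt{1544641386}}{194} \approx -202.59$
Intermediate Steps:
$P{\left(B \right)} = \frac{-139 + B}{-24 + B}$
$x = \frac{\sqrt{1544641386}}{194}$ ($x = \sqrt{\frac{-139 - 170}{-24 - 170} + 41040} = \sqrt{\frac{1}{-194} \left(-309\right) + 41040} = \sqrt{\left(- \frac{1}{194}\right) \left(-309\right) + 41040} = \sqrt{\frac{309}{194} + 41040} = \sqrt{\frac{7962069}{194}} = \frac{\sqrt{1544641386}}{194} \approx 202.59$)
$- x = - \frac{\sqrt{1544641386}}{194}$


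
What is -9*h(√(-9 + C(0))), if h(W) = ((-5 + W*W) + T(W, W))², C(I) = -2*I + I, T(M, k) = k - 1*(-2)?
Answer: -1215 + 648*I ≈ -1215.0 + 648.0*I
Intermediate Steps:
T(M, k) = 2 + k (T(M, k) = k + 2 = 2 + k)
C(I) = -I
h(W) = (-3 + W + W²)² (h(W) = ((-5 + W*W) + (2 + W))² = ((-5 + W²) + (2 + W))² = (-3 + W + W²)²)
-9*h(√(-9 + C(0))) = -9*(-3 + √(-9 - 1*0) + (√(-9 - 1*0))²)² = -9*(-3 + √(-9 + 0) + (√(-9 + 0))²)² = -9*(-3 + √(-9) + (√(-9))²)² = -9*(-3 + 3*I + (3*I)²)² = -9*(-3 + 3*I - 9)² = -9*(-12 + 3*I)²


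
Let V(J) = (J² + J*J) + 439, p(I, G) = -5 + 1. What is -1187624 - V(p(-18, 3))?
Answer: -1188095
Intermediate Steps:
p(I, G) = -4
V(J) = 439 + 2*J² (V(J) = (J² + J²) + 439 = 2*J² + 439 = 439 + 2*J²)
-1187624 - V(p(-18, 3)) = -1187624 - (439 + 2*(-4)²) = -1187624 - (439 + 2*16) = -1187624 - (439 + 32) = -1187624 - 1*471 = -1187624 - 471 = -1188095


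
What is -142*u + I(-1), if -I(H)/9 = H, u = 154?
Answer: -21859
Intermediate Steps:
I(H) = -9*H
-142*u + I(-1) = -142*154 - 9*(-1) = -21868 + 9 = -21859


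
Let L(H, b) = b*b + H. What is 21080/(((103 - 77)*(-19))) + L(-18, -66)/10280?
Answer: -53639857/1269580 ≈ -42.250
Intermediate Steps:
L(H, b) = H + b² (L(H, b) = b² + H = H + b²)
21080/(((103 - 77)*(-19))) + L(-18, -66)/10280 = 21080/(((103 - 77)*(-19))) + (-18 + (-66)²)/10280 = 21080/((26*(-19))) + (-18 + 4356)*(1/10280) = 21080/(-494) + 4338*(1/10280) = 21080*(-1/494) + 2169/5140 = -10540/247 + 2169/5140 = -53639857/1269580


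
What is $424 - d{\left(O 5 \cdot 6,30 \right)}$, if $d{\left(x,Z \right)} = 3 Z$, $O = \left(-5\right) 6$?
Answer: $334$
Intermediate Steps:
$O = -30$
$424 - d{\left(O 5 \cdot 6,30 \right)} = 424 - 3 \cdot 30 = 424 - 90 = 334$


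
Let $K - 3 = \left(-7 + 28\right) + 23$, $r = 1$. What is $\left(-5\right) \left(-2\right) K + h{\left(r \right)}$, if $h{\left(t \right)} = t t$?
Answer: $471$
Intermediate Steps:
$h{\left(t \right)} = t^{2}$
$K = 47$ ($K = 3 + \left(\left(-7 + 28\right) + 23\right) = 3 + \left(21 + 23\right) = 3 + 44 = 47$)
$\left(-5\right) \left(-2\right) K + h{\left(r \right)} = \left(-5\right) \left(-2\right) 47 + 1^{2} = 10 \cdot 47 + 1 = 470 + 1 = 471$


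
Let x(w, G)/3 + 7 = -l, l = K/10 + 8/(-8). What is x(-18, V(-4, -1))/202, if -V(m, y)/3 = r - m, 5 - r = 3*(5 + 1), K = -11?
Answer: -147/2020 ≈ -0.072772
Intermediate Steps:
l = -21/10 (l = -11/10 + 8/(-8) = -11*1/10 + 8*(-1/8) = -11/10 - 1 = -21/10 ≈ -2.1000)
r = -13 (r = 5 - 3*(5 + 1) = 5 - 3*6 = 5 - 1*18 = 5 - 18 = -13)
V(m, y) = 39 + 3*m (V(m, y) = -3*(-13 - m) = 39 + 3*m)
x(w, G) = -147/10 (x(w, G) = -21 + 3*(-1*(-21/10)) = -21 + 3*(21/10) = -21 + 63/10 = -147/10)
x(-18, V(-4, -1))/202 = -147/10/202 = -147/10*1/202 = -147/2020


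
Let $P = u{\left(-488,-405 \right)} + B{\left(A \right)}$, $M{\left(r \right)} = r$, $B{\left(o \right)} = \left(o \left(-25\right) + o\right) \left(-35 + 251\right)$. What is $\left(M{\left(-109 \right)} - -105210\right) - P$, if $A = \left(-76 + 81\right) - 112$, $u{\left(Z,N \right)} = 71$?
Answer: $-449658$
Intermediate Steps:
$A = -107$ ($A = 5 - 112 = -107$)
$B{\left(o \right)} = - 5184 o$ ($B{\left(o \right)} = \left(- 25 o + o\right) 216 = - 24 o 216 = - 5184 o$)
$P = 554759$ ($P = 71 - -554688 = 71 + 554688 = 554759$)
$\left(M{\left(-109 \right)} - -105210\right) - P = \left(-109 - -105210\right) - 554759 = \left(-109 + 105210\right) - 554759 = 105101 - 554759 = -449658$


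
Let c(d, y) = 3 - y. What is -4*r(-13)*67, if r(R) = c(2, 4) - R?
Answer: -3216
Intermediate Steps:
r(R) = -1 - R (r(R) = (3 - 1*4) - R = (3 - 4) - R = -1 - R)
-4*r(-13)*67 = -4*(-1 - 1*(-13))*67 = -4*(-1 + 13)*67 = -4*12*67 = -48*67 = -3216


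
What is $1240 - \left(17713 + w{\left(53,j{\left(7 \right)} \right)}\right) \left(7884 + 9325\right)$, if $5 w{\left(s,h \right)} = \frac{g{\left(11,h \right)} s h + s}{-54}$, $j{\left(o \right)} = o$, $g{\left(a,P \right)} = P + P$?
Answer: $- \frac{9134620463}{30} \approx -3.0449 \cdot 10^{8}$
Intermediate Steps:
$g{\left(a,P \right)} = 2 P$
$w{\left(s,h \right)} = - \frac{s}{270} - \frac{s h^{2}}{135}$ ($w{\left(s,h \right)} = \frac{\left(2 h s h + s\right) \frac{1}{-54}}{5} = \frac{\left(2 h s h + s\right) \left(- \frac{1}{54}\right)}{5} = \frac{\left(2 s h^{2} + s\right) \left(- \frac{1}{54}\right)}{5} = \frac{\left(s + 2 s h^{2}\right) \left(- \frac{1}{54}\right)}{5} = \frac{- \frac{s}{54} - \frac{s h^{2}}{27}}{5} = - \frac{s}{270} - \frac{s h^{2}}{135}$)
$1240 - \left(17713 + w{\left(53,j{\left(7 \right)} \right)}\right) \left(7884 + 9325\right) = 1240 - \left(17713 - \frac{53 \left(1 + 2 \cdot 7^{2}\right)}{270}\right) \left(7884 + 9325\right) = 1240 - \left(17713 - \frac{53 \left(1 + 2 \cdot 49\right)}{270}\right) 17209 = 1240 - \left(17713 - \frac{53 \left(1 + 98\right)}{270}\right) 17209 = 1240 - \left(17713 - \frac{53}{270} \cdot 99\right) 17209 = 1240 - \left(17713 - \frac{583}{30}\right) 17209 = 1240 - \frac{530807}{30} \cdot 17209 = 1240 - \frac{9134657663}{30} = - \frac{9134620463}{30}$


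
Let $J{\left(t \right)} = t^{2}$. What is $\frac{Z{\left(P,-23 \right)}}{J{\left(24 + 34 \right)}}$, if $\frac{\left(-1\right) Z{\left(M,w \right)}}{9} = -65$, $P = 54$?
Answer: $\frac{585}{3364} \approx 0.1739$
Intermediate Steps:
$Z{\left(M,w \right)} = 585$ ($Z{\left(M,w \right)} = \left(-9\right) \left(-65\right) = 585$)
$\frac{Z{\left(P,-23 \right)}}{J{\left(24 + 34 \right)}} = \frac{585}{\left(24 + 34\right)^{2}} = \frac{585}{58^{2}} = \frac{585}{3364}$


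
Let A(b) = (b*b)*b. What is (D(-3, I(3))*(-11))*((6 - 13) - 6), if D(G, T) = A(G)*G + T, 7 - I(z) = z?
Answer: 12155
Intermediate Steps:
A(b) = b³ (A(b) = b²*b = b³)
I(z) = 7 - z
D(G, T) = T + G⁴ (D(G, T) = G³*G + T = G⁴ + T = T + G⁴)
(D(-3, I(3))*(-11))*((6 - 13) - 6) = (((7 - 1*3) + (-3)⁴)*(-11))*((6 - 13) - 6) = (((7 - 3) + 81)*(-11))*(-7 - 6) = ((4 + 81)*(-11))*(-13) = (85*(-11))*(-13) = -935*(-13) = 12155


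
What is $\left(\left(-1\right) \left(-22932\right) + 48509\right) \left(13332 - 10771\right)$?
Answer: $182960401$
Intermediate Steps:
$\left(\left(-1\right) \left(-22932\right) + 48509\right) \left(13332 - 10771\right) = \left(22932 + 48509\right) 2561 = 71441 \cdot 2561 = 182960401$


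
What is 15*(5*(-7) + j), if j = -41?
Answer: -1140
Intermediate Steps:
15*(5*(-7) + j) = 15*(5*(-7) - 41) = 15*(-35 - 41) = 15*(-76) = -1140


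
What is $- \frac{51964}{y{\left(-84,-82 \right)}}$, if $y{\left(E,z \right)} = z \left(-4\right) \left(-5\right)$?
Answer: $\frac{12991}{410} \approx 31.685$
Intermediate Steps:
$y{\left(E,z \right)} = 20 z$ ($y{\left(E,z \right)} = - 4 z \left(-5\right) = 20 z$)
$- \frac{51964}{y{\left(-84,-82 \right)}} = - \frac{51964}{20 \left(-82\right)} = - \frac{51964}{-1640} = \left(-51964\right) \left(- \frac{1}{1640}\right) = \frac{12991}{410}$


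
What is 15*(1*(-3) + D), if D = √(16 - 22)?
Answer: -45 + 15*I*√6 ≈ -45.0 + 36.742*I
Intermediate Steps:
D = I*√6 (D = √(-6) = I*√6 ≈ 2.4495*I)
15*(1*(-3) + D) = 15*(1*(-3) + I*√6) = 15*(-3 + I*√6) = -45 + 15*I*√6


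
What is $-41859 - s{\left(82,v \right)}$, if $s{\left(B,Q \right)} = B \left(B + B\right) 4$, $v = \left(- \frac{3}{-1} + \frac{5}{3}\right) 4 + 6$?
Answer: $-95651$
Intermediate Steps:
$v = \frac{74}{3}$ ($v = \left(\left(-3\right) \left(-1\right) + 5 \cdot \frac{1}{3}\right) 4 + 6 = \left(3 + \frac{5}{3}\right) 4 + 6 = \frac{14}{3} \cdot 4 + 6 = \frac{56}{3} + 6 = \frac{74}{3} \approx 24.667$)
$s{\left(B,Q \right)} = 8 B^{2}$ ($s{\left(B,Q \right)} = B 2 B 4 = B 8 B = 8 B^{2}$)
$-41859 - s{\left(82,v \right)} = -41859 - 8 \cdot 82^{2} = -41859 - 8 \cdot 6724 = -41859 - 53792 = -95651$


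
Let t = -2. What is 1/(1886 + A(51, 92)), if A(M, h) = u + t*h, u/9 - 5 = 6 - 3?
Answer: 1/1774 ≈ 0.00056370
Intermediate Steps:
u = 72 (u = 45 + 9*(6 - 3) = 45 + 9*3 = 45 + 27 = 72)
A(M, h) = 72 - 2*h
1/(1886 + A(51, 92)) = 1/(1886 + (72 - 2*92)) = 1/(1886 + (72 - 184)) = 1/(1886 - 112) = 1/1774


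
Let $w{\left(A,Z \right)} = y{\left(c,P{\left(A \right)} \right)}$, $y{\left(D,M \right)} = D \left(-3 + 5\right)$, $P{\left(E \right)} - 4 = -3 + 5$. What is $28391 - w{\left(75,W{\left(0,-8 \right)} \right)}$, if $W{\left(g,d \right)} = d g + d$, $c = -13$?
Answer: $28417$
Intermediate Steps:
$W{\left(g,d \right)} = d + d g$
$P{\left(E \right)} = 6$ ($P{\left(E \right)} = 4 + \left(-3 + 5\right) = 4 + 2 = 6$)
$y{\left(D,M \right)} = 2 D$ ($y{\left(D,M \right)} = D 2 = 2 D$)
$w{\left(A,Z \right)} = -26$ ($w{\left(A,Z \right)} = 2 \left(-13\right) = -26$)
$28391 - w{\left(75,W{\left(0,-8 \right)} \right)} = 28391 - -26 = 28391 + 26 = 28417$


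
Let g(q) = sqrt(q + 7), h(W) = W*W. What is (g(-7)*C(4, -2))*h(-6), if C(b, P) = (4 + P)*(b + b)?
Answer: 0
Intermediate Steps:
h(W) = W**2
C(b, P) = 2*b*(4 + P) (C(b, P) = (4 + P)*(2*b) = 2*b*(4 + P))
g(q) = sqrt(7 + q)
(g(-7)*C(4, -2))*h(-6) = (sqrt(7 - 7)*(2*4*(4 - 2)))*(-6)**2 = (sqrt(0)*(2*4*2))*36 = (0*16)*36 = 0*36 = 0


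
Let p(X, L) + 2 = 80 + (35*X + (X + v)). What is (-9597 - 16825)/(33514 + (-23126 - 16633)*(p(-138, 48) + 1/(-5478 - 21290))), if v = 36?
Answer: -707264096/5166858441359 ≈ -0.00013688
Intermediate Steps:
p(X, L) = 114 + 36*X (p(X, L) = -2 + (80 + (35*X + (X + 36))) = -2 + (80 + (35*X + (36 + X))) = -2 + (80 + (36 + 36*X)) = -2 + (116 + 36*X) = 114 + 36*X)
(-9597 - 16825)/(33514 + (-23126 - 16633)*(p(-138, 48) + 1/(-5478 - 21290))) = (-9597 - 16825)/(33514 + (-23126 - 16633)*((114 + 36*(-138)) + 1/(-5478 - 21290))) = -26422/(33514 - 39759*((114 - 4968) + 1/(-26768))) = -26422/(33514 - 39759*(-4854 - 1/26768)) = -26422/(33514 - 39759*(-129931873/26768)) = -26422/(33514 + 5165961338607/26768) = -26422/5166858441359/26768 = -26422*26768/5166858441359 = -707264096/5166858441359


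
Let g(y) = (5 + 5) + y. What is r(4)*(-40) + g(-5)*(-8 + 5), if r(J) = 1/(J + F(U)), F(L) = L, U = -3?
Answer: -55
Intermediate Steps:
g(y) = 10 + y
r(J) = 1/(-3 + J) (r(J) = 1/(J - 3) = 1/(-3 + J))
r(4)*(-40) + g(-5)*(-8 + 5) = -40/(-3 + 4) + (10 - 5)*(-8 + 5) = -40/1 + 5*(-3) = 1*(-40) - 15 = -40 - 15 = -55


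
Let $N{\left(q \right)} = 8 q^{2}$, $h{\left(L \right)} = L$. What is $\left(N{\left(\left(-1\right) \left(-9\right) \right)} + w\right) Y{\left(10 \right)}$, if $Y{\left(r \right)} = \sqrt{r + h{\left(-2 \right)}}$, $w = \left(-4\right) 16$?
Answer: $1168 \sqrt{2} \approx 1651.8$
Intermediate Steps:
$w = -64$
$Y{\left(r \right)} = \sqrt{-2 + r}$ ($Y{\left(r \right)} = \sqrt{r - 2} = \sqrt{-2 + r}$)
$\left(N{\left(\left(-1\right) \left(-9\right) \right)} + w\right) Y{\left(10 \right)} = \left(8 \left(\left(-1\right) \left(-9\right)\right)^{2} - 64\right) \sqrt{-2 + 10} = \left(8 \cdot 9^{2} - 64\right) \sqrt{8} = \left(8 \cdot 81 - 64\right) 2 \sqrt{2} = \left(648 - 64\right) 2 \sqrt{2} = 584 \cdot 2 \sqrt{2} = 1168 \sqrt{2}$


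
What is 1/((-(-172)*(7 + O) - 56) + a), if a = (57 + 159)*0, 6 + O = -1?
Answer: -1/56 ≈ -0.017857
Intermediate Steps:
O = -7 (O = -6 - 1 = -7)
a = 0 (a = 216*0 = 0)
1/((-(-172)*(7 + O) - 56) + a) = 1/((-(-172)*(7 - 7) - 56) + 0) = 1/((-(-172)*0 - 56) + 0) = 1/((-86*0 - 56) + 0) = 1/((0 - 56) + 0) = 1/(-56 + 0) = 1/(-56) = -1/56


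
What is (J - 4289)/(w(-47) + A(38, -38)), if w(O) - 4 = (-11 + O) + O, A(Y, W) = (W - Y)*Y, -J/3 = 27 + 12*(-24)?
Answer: 3506/2989 ≈ 1.1730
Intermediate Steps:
J = 783 (J = -3*(27 + 12*(-24)) = -3*(27 - 288) = -3*(-261) = 783)
A(Y, W) = Y*(W - Y)
w(O) = -7 + 2*O (w(O) = 4 + ((-11 + O) + O) = 4 + (-11 + 2*O) = -7 + 2*O)
(J - 4289)/(w(-47) + A(38, -38)) = (783 - 4289)/((-7 + 2*(-47)) + 38*(-38 - 1*38)) = -3506/((-7 - 94) + 38*(-38 - 38)) = -3506/(-101 + 38*(-76)) = -3506/(-101 - 2888) = -3506/(-2989) = -3506*(-1/2989) = 3506/2989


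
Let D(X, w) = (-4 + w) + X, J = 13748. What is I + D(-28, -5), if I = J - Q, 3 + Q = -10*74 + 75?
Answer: 14379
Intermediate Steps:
Q = -668 (Q = -3 + (-10*74 + 75) = -3 + (-740 + 75) = -3 - 665 = -668)
D(X, w) = -4 + X + w
I = 14416 (I = 13748 - 1*(-668) = 13748 + 668 = 14416)
I + D(-28, -5) = 14416 + (-4 - 28 - 5) = 14416 - 37 = 14379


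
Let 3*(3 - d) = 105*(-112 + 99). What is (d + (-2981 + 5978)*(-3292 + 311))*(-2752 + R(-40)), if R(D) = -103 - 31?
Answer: 25782366714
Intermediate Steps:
R(D) = -134
d = 458 (d = 3 - 35*(-112 + 99) = 3 - 35*(-13) = 3 - ⅓*(-1365) = 3 + 455 = 458)
(d + (-2981 + 5978)*(-3292 + 311))*(-2752 + R(-40)) = (458 + (-2981 + 5978)*(-3292 + 311))*(-2752 - 134) = (458 + 2997*(-2981))*(-2886) = (458 - 8934057)*(-2886) = -8933599*(-2886) = 25782366714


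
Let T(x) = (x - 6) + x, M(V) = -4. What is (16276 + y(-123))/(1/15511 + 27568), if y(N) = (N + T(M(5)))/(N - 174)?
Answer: 74981864699/126999352953 ≈ 0.59041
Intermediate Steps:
T(x) = -6 + 2*x (T(x) = (-6 + x) + x = -6 + 2*x)
y(N) = (-14 + N)/(-174 + N) (y(N) = (N + (-6 + 2*(-4)))/(N - 174) = (N + (-6 - 8))/(-174 + N) = (N - 14)/(-174 + N) = (-14 + N)/(-174 + N))
(16276 + y(-123))/(1/15511 + 27568) = (16276 + (-14 - 123)/(-174 - 123))/(1/15511 + 27568) = (16276 - 137/(-297))/(1/15511 + 27568) = (16276 - 1/297*(-137))/(427607249/15511) = (16276 + 137/297)*(15511/427607249) = (4834109/297)*(15511/427607249) = 74981864699/126999352953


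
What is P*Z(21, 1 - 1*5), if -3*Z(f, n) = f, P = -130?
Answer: 910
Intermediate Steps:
Z(f, n) = -f/3
P*Z(21, 1 - 1*5) = -(-130)*21/3 = -130*(-7) = 910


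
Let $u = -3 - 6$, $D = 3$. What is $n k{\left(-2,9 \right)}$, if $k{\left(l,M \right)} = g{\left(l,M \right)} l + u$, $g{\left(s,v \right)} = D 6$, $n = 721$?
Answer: $-32445$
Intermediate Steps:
$u = -9$ ($u = -3 - 6 = -9$)
$g{\left(s,v \right)} = 18$ ($g{\left(s,v \right)} = 3 \cdot 6 = 18$)
$k{\left(l,M \right)} = -9 + 18 l$ ($k{\left(l,M \right)} = 18 l - 9 = -9 + 18 l$)
$n k{\left(-2,9 \right)} = 721 \left(-9 + 18 \left(-2\right)\right) = 721 \left(-9 - 36\right) = 721 \left(-45\right) = -32445$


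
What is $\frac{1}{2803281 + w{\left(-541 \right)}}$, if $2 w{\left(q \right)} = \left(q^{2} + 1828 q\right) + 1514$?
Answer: $\frac{2}{4911809} \approx 4.0718 \cdot 10^{-7}$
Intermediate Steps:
$w{\left(q \right)} = 757 + \frac{q^{2}}{2} + 914 q$ ($w{\left(q \right)} = \frac{\left(q^{2} + 1828 q\right) + 1514}{2} = \frac{1514 + q^{2} + 1828 q}{2} = 757 + \frac{q^{2}}{2} + 914 q$)
$\frac{1}{2803281 + w{\left(-541 \right)}} = \frac{1}{2803281 + \left(757 + \frac{\left(-541\right)^{2}}{2} + 914 \left(-541\right)\right)} = \frac{1}{2803281 + \left(757 + \frac{1}{2} \cdot 292681 - 494474\right)} = \frac{1}{2803281 + \left(757 + \frac{292681}{2} - 494474\right)} = \frac{1}{2803281 - \frac{694753}{2}} = \frac{1}{\frac{4911809}{2}} = \frac{2}{4911809}$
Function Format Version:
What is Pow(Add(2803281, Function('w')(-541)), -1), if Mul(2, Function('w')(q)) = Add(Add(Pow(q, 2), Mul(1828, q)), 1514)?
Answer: Rational(2, 4911809) ≈ 4.0718e-7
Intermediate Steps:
Function('w')(q) = Add(757, Mul(Rational(1, 2), Pow(q, 2)), Mul(914, q)) (Function('w')(q) = Mul(Rational(1, 2), Add(Add(Pow(q, 2), Mul(1828, q)), 1514)) = Mul(Rational(1, 2), Add(1514, Pow(q, 2), Mul(1828, q))) = Add(757, Mul(Rational(1, 2), Pow(q, 2)), Mul(914, q)))
Pow(Add(2803281, Function('w')(-541)), -1) = Pow(Add(2803281, Add(757, Mul(Rational(1, 2), Pow(-541, 2)), Mul(914, -541))), -1) = Pow(Add(2803281, Add(757, Mul(Rational(1, 2), 292681), -494474)), -1) = Pow(Add(2803281, Add(757, Rational(292681, 2), -494474)), -1) = Pow(Add(2803281, Rational(-694753, 2)), -1) = Pow(Rational(4911809, 2), -1) = Rational(2, 4911809)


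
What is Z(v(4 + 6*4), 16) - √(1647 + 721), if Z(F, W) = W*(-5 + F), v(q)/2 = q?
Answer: 816 - 8*√37 ≈ 767.34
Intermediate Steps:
v(q) = 2*q
Z(v(4 + 6*4), 16) - √(1647 + 721) = 16*(-5 + 2*(4 + 6*4)) - √(1647 + 721) = 16*(-5 + 2*(4 + 24)) - √2368 = 16*(-5 + 2*28) - 8*√37 = 16*(-5 + 56) - 8*√37 = 16*51 - 8*√37 = 816 - 8*√37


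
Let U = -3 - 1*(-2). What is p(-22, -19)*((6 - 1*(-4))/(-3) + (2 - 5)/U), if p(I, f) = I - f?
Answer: 1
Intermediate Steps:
U = -1 (U = -3 + 2 = -1)
p(-22, -19)*((6 - 1*(-4))/(-3) + (2 - 5)/U) = (-22 - 1*(-19))*((6 - 1*(-4))/(-3) + (2 - 5)/(-1)) = (-22 + 19)*((6 + 4)*(-⅓) - 3*(-1)) = -3*(10*(-⅓) + 3) = -3*(-10/3 + 3) = -3*(-⅓) = 1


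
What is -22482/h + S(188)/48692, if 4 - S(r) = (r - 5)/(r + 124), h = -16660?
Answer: 4066215817/3013060960 ≈ 1.3495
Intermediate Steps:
S(r) = 4 - (-5 + r)/(124 + r) (S(r) = 4 - (r - 5)/(r + 124) = 4 - (-5 + r)/(124 + r))
-22482/h + S(188)/48692 = -22482/(-16660) + (3*(167 + 188)/(124 + 188))/48692 = -22482*(-1/16660) + (3*355/312)*(1/48692) = 11241/8330 + (3*(1/312)*355)*(1/48692) = 11241/8330 + (355/104)*(1/48692) = 11241/8330 + 355/5063968 = 4066215817/3013060960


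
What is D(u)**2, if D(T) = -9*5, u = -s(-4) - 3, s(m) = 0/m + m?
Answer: 2025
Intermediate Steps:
s(m) = m (s(m) = 0 + m = m)
u = 1 (u = -1*(-4) - 3 = 4 - 3 = 1)
D(T) = -45
D(u)**2 = (-45)**2 = 2025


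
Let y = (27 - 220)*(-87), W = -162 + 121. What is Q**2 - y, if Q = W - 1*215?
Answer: 48745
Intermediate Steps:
W = -41
Q = -256 (Q = -41 - 1*215 = -41 - 215 = -256)
y = 16791 (y = -193*(-87) = 16791)
Q**2 - y = (-256)**2 - 1*16791 = 65536 - 16791 = 48745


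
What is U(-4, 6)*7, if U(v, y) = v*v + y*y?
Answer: 364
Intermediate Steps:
U(v, y) = v**2 + y**2
U(-4, 6)*7 = ((-4)**2 + 6**2)*7 = (16 + 36)*7 = 52*7 = 364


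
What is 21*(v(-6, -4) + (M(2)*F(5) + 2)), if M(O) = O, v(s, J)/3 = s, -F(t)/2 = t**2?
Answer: -2436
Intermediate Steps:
F(t) = -2*t**2
v(s, J) = 3*s
21*(v(-6, -4) + (M(2)*F(5) + 2)) = 21*(3*(-6) + (2*(-2*5**2) + 2)) = 21*(-18 + (2*(-2*25) + 2)) = 21*(-18 + (2*(-50) + 2)) = 21*(-18 + (-100 + 2)) = 21*(-18 - 98) = 21*(-116) = -2436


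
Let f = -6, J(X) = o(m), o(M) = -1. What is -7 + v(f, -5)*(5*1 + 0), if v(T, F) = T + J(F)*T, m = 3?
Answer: -7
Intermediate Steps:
J(X) = -1
v(T, F) = 0 (v(T, F) = T - T = 0)
-7 + v(f, -5)*(5*1 + 0) = -7 + 0*(5*1 + 0) = -7 + 0*(5 + 0) = -7 + 0*5 = -7 + 0 = -7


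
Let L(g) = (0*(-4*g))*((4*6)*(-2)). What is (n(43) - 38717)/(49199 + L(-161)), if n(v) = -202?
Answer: -38919/49199 ≈ -0.79105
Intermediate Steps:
L(g) = 0 (L(g) = 0*(24*(-2)) = 0*(-48) = 0)
(n(43) - 38717)/(49199 + L(-161)) = (-202 - 38717)/(49199 + 0) = -38919/49199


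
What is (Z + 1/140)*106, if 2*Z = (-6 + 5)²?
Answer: 3763/70 ≈ 53.757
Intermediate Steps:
Z = ½ (Z = (-6 + 5)²/2 = (½)*(-1)² = (½)*1 = ½ ≈ 0.50000)
(Z + 1/140)*106 = (½ + 1/140)*106 = (71/140)*106 = 3763/70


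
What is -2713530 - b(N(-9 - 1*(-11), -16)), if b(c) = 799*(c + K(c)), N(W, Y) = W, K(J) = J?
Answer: -2716726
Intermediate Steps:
b(c) = 1598*c (b(c) = 799*(c + c) = 799*(2*c) = 1598*c)
-2713530 - b(N(-9 - 1*(-11), -16)) = -2713530 - 1598*(-9 - 1*(-11)) = -2713530 - 1598*(-9 + 11) = -2713530 - 1598*2 = -2713530 - 1*3196 = -2713530 - 3196 = -2716726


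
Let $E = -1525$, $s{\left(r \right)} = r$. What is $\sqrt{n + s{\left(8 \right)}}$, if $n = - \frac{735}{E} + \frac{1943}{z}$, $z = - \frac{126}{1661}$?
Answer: $\frac{i \sqrt{4201712251310}}{12810} \approx 160.02 i$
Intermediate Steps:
$z = - \frac{126}{1661}$ ($z = \left(-126\right) \frac{1}{1661} = - \frac{126}{1661} \approx -0.075858$)
$n = - \frac{984314993}{38430}$ ($n = - \frac{735}{-1525} + \frac{1943}{- \frac{126}{1661}} = \left(-735\right) \left(- \frac{1}{1525}\right) + 1943 \left(- \frac{1661}{126}\right) = \frac{147}{305} - \frac{3227323}{126} = - \frac{984314993}{38430} \approx -25613.0$)
$\sqrt{n + s{\left(8 \right)}} = \sqrt{- \frac{984314993}{38430} + 8} = \sqrt{- \frac{984007553}{38430}} = \frac{i \sqrt{4201712251310}}{12810}$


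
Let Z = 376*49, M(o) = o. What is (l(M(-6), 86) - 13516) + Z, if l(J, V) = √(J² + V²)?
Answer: 4908 + 2*√1858 ≈ 4994.2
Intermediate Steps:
Z = 18424
(l(M(-6), 86) - 13516) + Z = (√((-6)² + 86²) - 13516) + 18424 = (√(36 + 7396) - 13516) + 18424 = (√7432 - 13516) + 18424 = (2*√1858 - 13516) + 18424 = (-13516 + 2*√1858) + 18424 = 4908 + 2*√1858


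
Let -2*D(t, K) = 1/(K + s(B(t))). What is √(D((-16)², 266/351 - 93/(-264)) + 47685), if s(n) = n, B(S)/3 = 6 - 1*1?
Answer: √11807500089397089/497609 ≈ 218.37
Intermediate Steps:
B(S) = 15 (B(S) = 3*(6 - 1*1) = 3*(6 - 1) = 3*5 = 15)
D(t, K) = -1/(2*(15 + K)) (D(t, K) = -1/(2*(K + 15)) = -1/(2*(15 + K)))
√(D((-16)², 266/351 - 93/(-264)) + 47685) = √(-1/(30 + 2*(266/351 - 93/(-264))) + 47685) = √(-1/(30 + 2*(266*(1/351) - 93*(-1/264))) + 47685) = √(-1/(30 + 2*(266/351 + 31/88)) + 47685) = √(-1/(30 + 2*(34289/30888)) + 47685) = √(-1/(30 + 34289/15444) + 47685) = √(-1/497609/15444 + 47685) = √(-1*15444/497609 + 47685) = √(-15444/497609 + 47685) = √(23728469721/497609) = √11807500089397089/497609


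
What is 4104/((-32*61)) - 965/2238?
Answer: -691777/273036 ≈ -2.5336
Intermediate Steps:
4104/((-32*61)) - 965/2238 = 4104/(-1952) - 965*1/2238 = 4104*(-1/1952) - 965/2238 = -513/244 - 965/2238 = -691777/273036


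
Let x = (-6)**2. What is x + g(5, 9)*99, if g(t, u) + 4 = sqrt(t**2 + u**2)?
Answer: -360 + 99*sqrt(106) ≈ 659.27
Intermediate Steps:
x = 36
g(t, u) = -4 + sqrt(t**2 + u**2)
x + g(5, 9)*99 = 36 + (-4 + sqrt(5**2 + 9**2))*99 = 36 + (-4 + sqrt(25 + 81))*99 = 36 + (-4 + sqrt(106))*99 = 36 + (-396 + 99*sqrt(106)) = -360 + 99*sqrt(106)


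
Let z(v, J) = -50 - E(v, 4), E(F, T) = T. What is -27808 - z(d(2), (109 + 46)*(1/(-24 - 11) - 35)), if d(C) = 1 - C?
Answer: -27754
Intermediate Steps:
z(v, J) = -54 (z(v, J) = -50 - 1*4 = -50 - 4 = -54)
-27808 - z(d(2), (109 + 46)*(1/(-24 - 11) - 35)) = -27808 - 1*(-54) = -27808 + 54 = -27754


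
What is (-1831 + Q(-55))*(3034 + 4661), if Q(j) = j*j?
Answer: 9187830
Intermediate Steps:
Q(j) = j**2
(-1831 + Q(-55))*(3034 + 4661) = (-1831 + (-55)**2)*(3034 + 4661) = (-1831 + 3025)*7695 = 1194*7695 = 9187830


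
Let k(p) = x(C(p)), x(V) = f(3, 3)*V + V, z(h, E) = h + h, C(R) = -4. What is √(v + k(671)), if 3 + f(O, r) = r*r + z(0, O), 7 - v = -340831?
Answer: √340810 ≈ 583.79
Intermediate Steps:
v = 340838 (v = 7 - 1*(-340831) = 7 + 340831 = 340838)
z(h, E) = 2*h
f(O, r) = -3 + r² (f(O, r) = -3 + (r*r + 2*0) = -3 + (r² + 0) = -3 + r²)
x(V) = 7*V (x(V) = (-3 + 3²)*V + V = (-3 + 9)*V + V = 6*V + V = 7*V)
k(p) = -28 (k(p) = 7*(-4) = -28)
√(v + k(671)) = √(340838 - 28) = √340810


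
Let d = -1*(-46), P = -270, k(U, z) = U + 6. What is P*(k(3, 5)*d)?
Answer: -111780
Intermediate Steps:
k(U, z) = 6 + U
d = 46
P*(k(3, 5)*d) = -270*(6 + 3)*46 = -2430*46 = -270*414 = -111780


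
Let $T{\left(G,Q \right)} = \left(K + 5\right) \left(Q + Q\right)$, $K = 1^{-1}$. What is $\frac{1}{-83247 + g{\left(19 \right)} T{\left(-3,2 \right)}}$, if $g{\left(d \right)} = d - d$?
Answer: $- \frac{1}{83247} \approx -1.2012 \cdot 10^{-5}$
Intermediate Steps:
$K = 1$
$g{\left(d \right)} = 0$
$T{\left(G,Q \right)} = 12 Q$ ($T{\left(G,Q \right)} = \left(1 + 5\right) \left(Q + Q\right) = 6 \cdot 2 Q = 12 Q$)
$\frac{1}{-83247 + g{\left(19 \right)} T{\left(-3,2 \right)}} = \frac{1}{-83247 + 0 \cdot 12 \cdot 2} = \frac{1}{-83247 + 0 \cdot 24} = \frac{1}{-83247 + 0} = \frac{1}{-83247} = - \frac{1}{83247}$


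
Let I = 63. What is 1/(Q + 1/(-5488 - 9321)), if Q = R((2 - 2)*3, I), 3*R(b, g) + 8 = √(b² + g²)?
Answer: 44427/814492 ≈ 0.054546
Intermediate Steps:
R(b, g) = -8/3 + √(b² + g²)/3
Q = 55/3 (Q = -8/3 + √(((2 - 2)*3)² + 63²)/3 = -8/3 + √((0*3)² + 3969)/3 = -8/3 + √(0² + 3969)/3 = -8/3 + √(0 + 3969)/3 = -8/3 + √3969/3 = -8/3 + (⅓)*63 = -8/3 + 21 = 55/3 ≈ 18.333)
1/(Q + 1/(-5488 - 9321)) = 1/(55/3 + 1/(-5488 - 9321)) = 1/(55/3 + 1/(-14809)) = 1/(55/3 - 1/14809) = 1/(814492/44427) = 44427/814492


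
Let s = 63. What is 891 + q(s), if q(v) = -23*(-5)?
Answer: 1006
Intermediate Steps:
q(v) = 115
891 + q(s) = 891 + 115 = 1006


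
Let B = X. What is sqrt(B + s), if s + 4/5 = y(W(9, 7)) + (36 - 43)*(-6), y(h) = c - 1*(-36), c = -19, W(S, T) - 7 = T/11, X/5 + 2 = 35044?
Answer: sqrt(4381705)/5 ≈ 418.65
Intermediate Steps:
X = 175210 (X = -10 + 5*35044 = -10 + 175220 = 175210)
W(S, T) = 7 + T/11
B = 175210
y(h) = 17 (y(h) = -19 - 1*(-36) = -19 + 36 = 17)
s = 291/5 (s = -4/5 + (17 + (36 - 43)*(-6)) = -4/5 + (17 - 7*(-6)) = -4/5 + (17 + 42) = -4/5 + 59 = 291/5 ≈ 58.200)
sqrt(B + s) = sqrt(175210 + 291/5) = sqrt(876341/5) = sqrt(4381705)/5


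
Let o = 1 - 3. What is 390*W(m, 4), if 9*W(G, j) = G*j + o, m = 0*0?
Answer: -260/3 ≈ -86.667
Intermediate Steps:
o = -2
m = 0
W(G, j) = -2/9 + G*j/9 (W(G, j) = (G*j - 2)/9 = (-2 + G*j)/9 = -2/9 + G*j/9)
390*W(m, 4) = 390*(-2/9 + (1/9)*0*4) = 390*(-2/9 + 0) = 390*(-2/9) = -260/3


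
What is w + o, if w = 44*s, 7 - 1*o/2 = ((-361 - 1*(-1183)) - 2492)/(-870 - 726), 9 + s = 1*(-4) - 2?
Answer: -258589/399 ≈ -648.09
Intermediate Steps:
s = -15 (s = -9 + (1*(-4) - 2) = -9 + (-4 - 2) = -9 - 6 = -15)
o = 4751/399 (o = 14 - 2*((-361 - 1*(-1183)) - 2492)/(-870 - 726) = 14 - 2*((-361 + 1183) - 2492)/(-1596) = 14 - 2*(822 - 2492)*(-1)/1596 = 14 - (-3340)*(-1)/1596 = 14 - 2*835/798 = 14 - 835/399 = 4751/399 ≈ 11.907)
w = -660 (w = 44*(-15) = -660)
w + o = -660 + 4751/399 = -258589/399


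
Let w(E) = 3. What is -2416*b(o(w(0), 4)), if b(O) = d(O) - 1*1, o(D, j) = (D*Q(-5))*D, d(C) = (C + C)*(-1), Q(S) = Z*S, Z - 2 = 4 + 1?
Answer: -1519664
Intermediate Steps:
Z = 7 (Z = 2 + (4 + 1) = 2 + 5 = 7)
Q(S) = 7*S
d(C) = -2*C (d(C) = (2*C)*(-1) = -2*C)
o(D, j) = -35*D² (o(D, j) = (D*(7*(-5)))*D = (D*(-35))*D = (-35*D)*D = -35*D²)
b(O) = -1 - 2*O (b(O) = -2*O - 1*1 = -2*O - 1 = -1 - 2*O)
-2416*b(o(w(0), 4)) = -2416*(-1 - (-70)*3²) = -2416*(-1 - (-70)*9) = -2416*(-1 - 2*(-315)) = -2416*(-1 + 630) = -2416*629 = -1519664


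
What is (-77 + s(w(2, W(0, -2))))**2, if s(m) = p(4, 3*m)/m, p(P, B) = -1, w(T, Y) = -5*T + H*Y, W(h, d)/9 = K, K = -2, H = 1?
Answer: 4644025/784 ≈ 5923.5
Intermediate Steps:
W(h, d) = -18 (W(h, d) = 9*(-2) = -18)
w(T, Y) = Y - 5*T (w(T, Y) = -5*T + 1*Y = -5*T + Y = Y - 5*T)
s(m) = -1/m
(-77 + s(w(2, W(0, -2))))**2 = (-77 - 1/(-18 - 5*2))**2 = (-77 - 1/(-18 - 10))**2 = (-77 - 1/(-28))**2 = (-77 - 1*(-1/28))**2 = (-77 + 1/28)**2 = (-2155/28)**2 = 4644025/784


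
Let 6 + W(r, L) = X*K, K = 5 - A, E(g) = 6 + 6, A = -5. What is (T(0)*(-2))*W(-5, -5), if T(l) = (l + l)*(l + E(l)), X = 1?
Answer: 0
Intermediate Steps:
E(g) = 12
K = 10 (K = 5 - 1*(-5) = 5 + 5 = 10)
T(l) = 2*l*(12 + l) (T(l) = (l + l)*(l + 12) = (2*l)*(12 + l) = 2*l*(12 + l))
W(r, L) = 4 (W(r, L) = -6 + 1*10 = -6 + 10 = 4)
(T(0)*(-2))*W(-5, -5) = ((2*0*(12 + 0))*(-2))*4 = ((2*0*12)*(-2))*4 = (0*(-2))*4 = 0*4 = 0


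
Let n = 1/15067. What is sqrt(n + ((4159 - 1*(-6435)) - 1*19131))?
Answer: I*sqrt(1938022677526)/15067 ≈ 92.396*I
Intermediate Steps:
n = 1/15067 ≈ 6.6370e-5
sqrt(n + ((4159 - 1*(-6435)) - 1*19131)) = sqrt(1/15067 + ((4159 - 1*(-6435)) - 1*19131)) = sqrt(1/15067 + ((4159 + 6435) - 19131)) = sqrt(1/15067 + (10594 - 19131)) = sqrt(1/15067 - 8537) = sqrt(-128626978/15067) = I*sqrt(1938022677526)/15067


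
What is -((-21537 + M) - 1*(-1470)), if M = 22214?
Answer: -2147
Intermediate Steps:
-((-21537 + M) - 1*(-1470)) = -((-21537 + 22214) - 1*(-1470)) = -(677 + 1470) = -1*2147 = -2147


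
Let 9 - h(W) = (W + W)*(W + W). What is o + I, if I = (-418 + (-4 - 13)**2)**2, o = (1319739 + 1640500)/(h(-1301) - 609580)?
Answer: 122807203736/7379975 ≈ 16641.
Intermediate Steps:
h(W) = 9 - 4*W**2 (h(W) = 9 - (W + W)*(W + W) = 9 - 2*W*2*W = 9 - 4*W**2)
o = -2960239/7379975 (o = (1319739 + 1640500)/((9 - 4*(-1301)**2) - 609580) = 2960239/((9 - 4*1692601) - 609580) = 2960239/((9 - 6770404) - 609580) = 2960239/(-6770395 - 609580) = 2960239/(-7379975) = 2960239*(-1/7379975) = -2960239/7379975 ≈ -0.40112)
I = 16641 (I = (-418 + (-17)**2)**2 = (-418 + 289)**2 = (-129)**2 = 16641)
o + I = -2960239/7379975 + 16641 = 122807203736/7379975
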